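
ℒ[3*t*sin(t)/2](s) 3*s/(s^2 + 1)^2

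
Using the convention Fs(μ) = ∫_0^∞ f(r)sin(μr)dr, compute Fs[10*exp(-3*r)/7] 10*μ/(7*(μ^2 + 9))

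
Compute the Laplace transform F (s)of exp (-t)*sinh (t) 1/ (s*(s + 2))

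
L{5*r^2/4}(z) 5/(2*z^3)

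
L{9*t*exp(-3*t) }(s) 9/(s + 3) ^2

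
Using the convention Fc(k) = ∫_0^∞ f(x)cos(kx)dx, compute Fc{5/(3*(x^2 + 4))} 5*pi*exp(-2*k)/12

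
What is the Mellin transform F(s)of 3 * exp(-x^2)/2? 3 * gamma(s/2)/4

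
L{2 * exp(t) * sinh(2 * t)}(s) 4/((s - 1)^2-4)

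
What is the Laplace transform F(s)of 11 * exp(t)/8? 11/(8 * (s - 1))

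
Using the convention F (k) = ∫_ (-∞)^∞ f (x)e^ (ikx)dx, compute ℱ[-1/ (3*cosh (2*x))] -pi/ (6*cosh (pi*k/4))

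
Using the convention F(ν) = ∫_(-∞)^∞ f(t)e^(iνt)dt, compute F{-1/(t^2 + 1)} -pi*exp(-Abs(ν))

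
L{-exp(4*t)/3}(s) -1/(3*s - 12)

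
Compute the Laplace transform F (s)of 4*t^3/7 24/ (7*s^4)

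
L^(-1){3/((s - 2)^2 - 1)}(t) 3 * exp(2 * t) * sinh(t)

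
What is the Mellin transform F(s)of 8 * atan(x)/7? -4 * pi * sec(pi * s/2)/(7 * s)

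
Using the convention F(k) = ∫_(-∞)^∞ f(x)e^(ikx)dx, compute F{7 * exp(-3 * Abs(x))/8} 21/(4 * (k^2 + 9))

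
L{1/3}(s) 1/(3*s)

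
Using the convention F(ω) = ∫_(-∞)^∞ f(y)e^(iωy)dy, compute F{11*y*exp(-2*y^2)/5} 11*sqrt(2)*I*sqrt(pi)*ω*exp(-ω^2/8)/40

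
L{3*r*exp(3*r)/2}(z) 3/(2*(z - 3)^2)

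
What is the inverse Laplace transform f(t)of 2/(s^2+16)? sin(4*t)/2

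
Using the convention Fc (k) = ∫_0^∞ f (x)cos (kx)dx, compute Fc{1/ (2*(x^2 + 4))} pi*exp (-2*k)/8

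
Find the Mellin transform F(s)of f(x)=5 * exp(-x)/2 5 * gamma(s)/2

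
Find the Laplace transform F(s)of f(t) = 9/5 9/(5 * s)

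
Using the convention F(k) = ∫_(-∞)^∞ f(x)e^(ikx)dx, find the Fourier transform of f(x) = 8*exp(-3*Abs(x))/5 48/(5*(k^2 + 9))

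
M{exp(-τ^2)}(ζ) gamma(ζ/2)/2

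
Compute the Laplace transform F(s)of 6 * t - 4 6/s^2 - 4/s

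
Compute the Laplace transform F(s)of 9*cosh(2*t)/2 9*s/(2*(s^2 - 4))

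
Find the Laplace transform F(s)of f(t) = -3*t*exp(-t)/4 -3/(4*(s + 1)^2)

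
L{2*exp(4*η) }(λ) 2/(λ - 4) 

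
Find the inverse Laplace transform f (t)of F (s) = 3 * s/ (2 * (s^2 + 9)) 3 * cos (3 * t)/2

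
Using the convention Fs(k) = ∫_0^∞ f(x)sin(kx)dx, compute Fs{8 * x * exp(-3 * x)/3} 16 * k/(k^2+9)^2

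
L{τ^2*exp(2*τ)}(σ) 2/(σ - 2)^3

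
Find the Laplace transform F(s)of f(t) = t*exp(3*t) (s - 3)^(-2)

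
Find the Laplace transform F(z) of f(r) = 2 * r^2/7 4/(7 * z^3) 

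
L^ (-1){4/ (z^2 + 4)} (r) 2*sin (2*r)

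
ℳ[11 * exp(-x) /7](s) 11 * gamma(s) /7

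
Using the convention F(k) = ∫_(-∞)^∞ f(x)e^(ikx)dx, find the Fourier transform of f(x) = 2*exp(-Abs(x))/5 4/(5*(k^2+1))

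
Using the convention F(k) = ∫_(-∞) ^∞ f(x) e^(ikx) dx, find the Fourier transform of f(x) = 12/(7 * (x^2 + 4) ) 6 * pi * exp(-2 * Abs(k) ) /7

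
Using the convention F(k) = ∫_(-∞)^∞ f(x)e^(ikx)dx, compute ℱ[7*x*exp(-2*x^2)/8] 7*sqrt(2)*I*sqrt(pi)*k*exp(-k^2/8)/64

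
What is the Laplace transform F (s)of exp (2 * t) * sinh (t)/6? 1/ (6 * ( (s - 2)^2 - 1))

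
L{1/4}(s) 1/(4*s)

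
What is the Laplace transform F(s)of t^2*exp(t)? 2/(s - 1)^3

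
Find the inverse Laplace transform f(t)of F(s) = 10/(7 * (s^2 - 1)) 10 * sinh(t)/7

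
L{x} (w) w^ (-2)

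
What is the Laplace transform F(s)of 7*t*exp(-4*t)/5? 7/(5*(s+4)^2)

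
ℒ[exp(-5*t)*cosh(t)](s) (s+5)/((s+5)^2 - 1)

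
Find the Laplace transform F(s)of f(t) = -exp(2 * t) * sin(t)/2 -1/(2 * (s - 2)^2 + 2)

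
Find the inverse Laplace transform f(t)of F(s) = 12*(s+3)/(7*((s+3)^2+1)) 12*exp(-3*t)*cos(t)/7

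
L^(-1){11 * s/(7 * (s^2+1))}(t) 11 * cos(t)/7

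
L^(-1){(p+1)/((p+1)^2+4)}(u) exp(-u)*cos(2*u)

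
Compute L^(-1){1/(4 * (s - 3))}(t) exp(3 * t)/4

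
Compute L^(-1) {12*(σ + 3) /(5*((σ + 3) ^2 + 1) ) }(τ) 12*exp(-3*τ)*cos(τ) /5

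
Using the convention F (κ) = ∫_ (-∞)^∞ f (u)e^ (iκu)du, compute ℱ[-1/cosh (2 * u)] -pi/ (2 * cosh (pi * κ/4))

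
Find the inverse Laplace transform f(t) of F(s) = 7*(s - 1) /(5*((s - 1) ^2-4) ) 7*exp(t)*cosh(2*t) /5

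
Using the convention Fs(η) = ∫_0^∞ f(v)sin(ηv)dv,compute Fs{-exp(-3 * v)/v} -atan(η/3)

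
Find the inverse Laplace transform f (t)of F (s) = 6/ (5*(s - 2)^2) 6*t*exp (2*t)/5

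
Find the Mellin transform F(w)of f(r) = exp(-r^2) gamma(w/2)/2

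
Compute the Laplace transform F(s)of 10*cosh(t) 10*s/(s^2 - 1)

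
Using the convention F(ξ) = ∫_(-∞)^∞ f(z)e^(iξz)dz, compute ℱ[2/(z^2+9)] 2 * pi * exp(-3 * Abs(ξ))/3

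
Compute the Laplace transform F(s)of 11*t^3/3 22/s^4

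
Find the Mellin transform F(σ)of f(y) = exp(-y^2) gamma(σ/2)/2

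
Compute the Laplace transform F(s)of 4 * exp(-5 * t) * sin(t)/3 4/(3 * ((s + 5)^2 + 1))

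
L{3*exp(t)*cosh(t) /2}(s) 3*(s - 1) /(2*s*(s - 2) ) 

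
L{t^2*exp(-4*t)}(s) 2/(s + 4)^3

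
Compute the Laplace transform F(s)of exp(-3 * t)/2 1/(2 * (s + 3))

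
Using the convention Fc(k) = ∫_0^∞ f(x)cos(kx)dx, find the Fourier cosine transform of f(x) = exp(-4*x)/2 2/(k^2+16)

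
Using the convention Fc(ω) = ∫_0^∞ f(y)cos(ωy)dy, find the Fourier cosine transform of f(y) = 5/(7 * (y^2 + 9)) 5 * pi * exp(-3 * ω)/42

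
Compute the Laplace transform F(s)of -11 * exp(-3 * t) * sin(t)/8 -11/(8 * (s + 3)^2 + 8)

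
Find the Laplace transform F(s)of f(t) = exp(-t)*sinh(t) 1/(s*(s + 2))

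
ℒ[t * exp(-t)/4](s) 1/(4 * (s + 1)^2)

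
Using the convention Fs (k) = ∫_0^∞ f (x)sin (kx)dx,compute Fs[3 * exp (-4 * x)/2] 3 * k/ (2 * (k^2+16))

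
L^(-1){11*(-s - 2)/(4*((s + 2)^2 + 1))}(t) -11*exp(-2*t)*cos(t)/4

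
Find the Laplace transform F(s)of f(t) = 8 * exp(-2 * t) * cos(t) 8 * (s + 2)/((s + 2)^2 + 1)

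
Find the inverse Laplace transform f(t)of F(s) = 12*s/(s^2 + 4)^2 3*t*sin(2*t)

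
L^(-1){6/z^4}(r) r^3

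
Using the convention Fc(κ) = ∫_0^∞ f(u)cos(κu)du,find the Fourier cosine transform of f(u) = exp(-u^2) sqrt(pi) * exp(-κ^2/4)/2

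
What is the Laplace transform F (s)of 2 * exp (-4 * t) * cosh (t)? 2 * (s + 4)/ ( (s + 4)^2 - 1)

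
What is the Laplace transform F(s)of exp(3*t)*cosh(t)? (s - 3)/((s - 3)^2 - 1)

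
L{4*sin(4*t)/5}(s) 16/(5*(s^2 + 16))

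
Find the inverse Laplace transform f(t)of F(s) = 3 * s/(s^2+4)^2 3 * t * sin(2 * t)/4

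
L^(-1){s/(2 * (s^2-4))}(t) cosh(2 * t)/2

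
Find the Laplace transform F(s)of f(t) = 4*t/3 4/(3*s^2)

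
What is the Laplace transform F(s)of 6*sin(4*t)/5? 24/(5*(s^2 + 16))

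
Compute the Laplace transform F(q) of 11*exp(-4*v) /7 11/(7*(q + 4) ) 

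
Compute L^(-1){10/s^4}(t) 5*t^3/3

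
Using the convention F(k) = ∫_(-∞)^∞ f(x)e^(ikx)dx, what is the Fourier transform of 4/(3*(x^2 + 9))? 4*pi*exp(-3*Abs(k))/9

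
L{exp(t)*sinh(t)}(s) 1/(s*(s - 2))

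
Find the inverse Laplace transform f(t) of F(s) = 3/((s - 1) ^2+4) 3 * exp(t) * sin(2 * t) /2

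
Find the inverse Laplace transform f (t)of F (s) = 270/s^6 9*t^5/4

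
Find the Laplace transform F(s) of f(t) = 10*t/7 10/(7*s^2) 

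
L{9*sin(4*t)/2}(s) 18/(s^2 + 16)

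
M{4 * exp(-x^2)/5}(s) 2 * gamma(s/2)/5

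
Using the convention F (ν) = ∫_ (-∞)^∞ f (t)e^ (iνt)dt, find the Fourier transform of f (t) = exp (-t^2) sqrt (pi) * exp (-ν^2/4)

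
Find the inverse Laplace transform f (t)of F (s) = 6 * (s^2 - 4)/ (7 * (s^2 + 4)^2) 6 * t * cos (2 * t)/7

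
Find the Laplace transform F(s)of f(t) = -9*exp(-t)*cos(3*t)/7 9*(-s - 1)/(7*((s + 1)^2 + 9))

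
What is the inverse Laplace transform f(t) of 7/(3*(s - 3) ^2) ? 7*t*exp(3*t) /3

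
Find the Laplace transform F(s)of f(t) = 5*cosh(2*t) 5*s/(s^2 - 4)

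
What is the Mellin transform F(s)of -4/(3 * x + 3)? -4 * pi * csc(pi * s)/3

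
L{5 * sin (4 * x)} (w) 20/ (w^2 + 16)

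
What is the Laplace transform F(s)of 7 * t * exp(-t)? 7/(s + 1)^2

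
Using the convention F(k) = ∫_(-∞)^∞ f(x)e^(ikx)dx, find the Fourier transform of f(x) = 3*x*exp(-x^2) 3*I*sqrt(pi)*k*exp(-k^2/4)/2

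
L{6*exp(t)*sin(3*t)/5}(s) 18/(5*((s - 1)^2 + 9))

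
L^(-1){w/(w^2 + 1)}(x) cos(x)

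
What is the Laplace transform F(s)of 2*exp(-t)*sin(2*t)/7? 4/(7*((s + 1)^2 + 4))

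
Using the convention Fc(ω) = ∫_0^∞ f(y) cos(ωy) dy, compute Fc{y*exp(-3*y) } (9 - ω^2) /(ω^2 + 9) ^2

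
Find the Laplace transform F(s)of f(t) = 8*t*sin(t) 16*s/(s^2 + 1)^2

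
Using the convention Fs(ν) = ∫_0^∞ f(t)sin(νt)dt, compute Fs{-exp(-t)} -ν/(ν^2 + 1)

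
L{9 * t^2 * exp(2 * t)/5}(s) 18/(5 * (s - 2)^3)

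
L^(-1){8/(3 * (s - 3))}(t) 8 * exp(3 * t)/3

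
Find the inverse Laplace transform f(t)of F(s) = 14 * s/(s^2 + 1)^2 7 * t * sin(t)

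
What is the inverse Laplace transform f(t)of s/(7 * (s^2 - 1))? cosh(t)/7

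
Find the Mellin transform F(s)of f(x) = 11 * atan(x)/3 -11 * pi * sec(pi * s/2)/(6 * s)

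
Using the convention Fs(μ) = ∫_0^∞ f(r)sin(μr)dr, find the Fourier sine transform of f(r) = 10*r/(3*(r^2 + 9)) 5*pi*exp(-3*μ)/3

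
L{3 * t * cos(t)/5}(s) 3 * (s^2 - 1)/(5 * (s^2 + 1)^2)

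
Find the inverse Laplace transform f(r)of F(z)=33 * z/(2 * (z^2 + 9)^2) 11 * r * sin(3 * r)/4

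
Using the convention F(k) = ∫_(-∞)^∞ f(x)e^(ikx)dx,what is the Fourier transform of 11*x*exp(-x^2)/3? 11*I*sqrt(pi)*k*exp(-k^2/4)/6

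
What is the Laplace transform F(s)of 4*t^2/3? 8/(3*s^3)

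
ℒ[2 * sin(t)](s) 2/(s^2 + 1)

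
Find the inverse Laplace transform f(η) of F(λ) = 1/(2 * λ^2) η/2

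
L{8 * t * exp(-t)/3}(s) 8/(3 * (s + 1)^2)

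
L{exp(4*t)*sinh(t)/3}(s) 1/(3*((s - 4)^2 - 1))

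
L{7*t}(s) 7/s^2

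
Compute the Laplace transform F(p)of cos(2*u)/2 p/(2*(p^2 + 4))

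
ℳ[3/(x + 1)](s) 3*pi*csc(pi*s)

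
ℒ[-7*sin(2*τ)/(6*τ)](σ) -7*atan(2/σ)/6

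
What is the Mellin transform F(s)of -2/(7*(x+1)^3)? -pi*(s - 2)*(s - 1)/(7*sin(pi*s))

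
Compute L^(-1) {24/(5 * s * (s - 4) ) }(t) 12 * exp(2 * t) * sinh(2 * t) /5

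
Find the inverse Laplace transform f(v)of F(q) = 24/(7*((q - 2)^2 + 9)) 8*exp(2*v)*sin(3*v)/7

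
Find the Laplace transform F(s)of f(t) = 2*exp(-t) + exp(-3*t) 1/(s + 3) + 2/(s + 1)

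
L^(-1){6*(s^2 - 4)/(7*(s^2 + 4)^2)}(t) 6*t*cos(2*t)/7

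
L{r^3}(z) 6/z^4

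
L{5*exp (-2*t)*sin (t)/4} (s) 5/ (4*( (s + 2)^2 + 1))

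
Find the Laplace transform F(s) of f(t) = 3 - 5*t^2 3/s - 10/s^3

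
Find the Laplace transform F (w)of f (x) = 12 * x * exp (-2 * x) 12/ (w + 2)^2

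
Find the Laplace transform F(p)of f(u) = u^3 6/p^4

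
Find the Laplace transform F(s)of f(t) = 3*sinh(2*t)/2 3/(s^2 - 4)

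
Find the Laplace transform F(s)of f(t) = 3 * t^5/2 180/s^6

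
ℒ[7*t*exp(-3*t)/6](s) 7/(6*(s + 3)^2)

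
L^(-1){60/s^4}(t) 10 * t^3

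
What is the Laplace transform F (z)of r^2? 2/z^3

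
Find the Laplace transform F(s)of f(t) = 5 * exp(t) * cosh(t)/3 5 * (s - 1)/(3 * s * (s - 2))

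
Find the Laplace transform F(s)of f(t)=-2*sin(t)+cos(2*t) s/(s^2+4)-2/(s^2+1)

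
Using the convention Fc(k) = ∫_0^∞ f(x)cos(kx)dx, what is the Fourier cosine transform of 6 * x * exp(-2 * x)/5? 6 * (4 - k^2)/(5 * (k^2 + 4)^2)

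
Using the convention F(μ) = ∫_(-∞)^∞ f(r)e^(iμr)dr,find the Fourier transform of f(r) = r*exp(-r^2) I*sqrt(pi)*μ*exp(-μ^2/4)/2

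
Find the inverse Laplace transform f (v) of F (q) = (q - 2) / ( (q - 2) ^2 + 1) exp (2*v)*cos (v) 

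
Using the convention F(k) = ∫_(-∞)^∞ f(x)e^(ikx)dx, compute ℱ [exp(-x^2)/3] sqrt(pi) * exp(-k^2/4)/3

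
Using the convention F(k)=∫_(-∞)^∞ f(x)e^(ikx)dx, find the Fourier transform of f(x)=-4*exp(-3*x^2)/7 -4*sqrt(3)*sqrt(pi)*exp(-k^2/12)/21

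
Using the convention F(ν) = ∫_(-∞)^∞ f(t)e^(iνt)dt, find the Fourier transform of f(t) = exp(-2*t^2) sqrt(2)*sqrt(pi)*exp(-ν^2/8)/2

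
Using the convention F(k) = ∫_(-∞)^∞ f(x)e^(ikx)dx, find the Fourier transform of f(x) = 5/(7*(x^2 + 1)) 5*pi*exp(-Abs(k))/7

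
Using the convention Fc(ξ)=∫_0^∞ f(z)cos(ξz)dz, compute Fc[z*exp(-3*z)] (9 - ξ^2)/(ξ^2+9)^2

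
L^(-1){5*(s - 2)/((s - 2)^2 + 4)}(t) 5*exp(2*t)*cos(2*t)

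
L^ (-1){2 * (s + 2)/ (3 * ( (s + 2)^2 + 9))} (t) 2 * exp (-2 * t) * cos (3 * t)/3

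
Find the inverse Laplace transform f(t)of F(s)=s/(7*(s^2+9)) cos(3*t)/7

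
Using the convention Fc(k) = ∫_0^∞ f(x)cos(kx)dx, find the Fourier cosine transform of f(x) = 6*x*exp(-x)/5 6*(1 - k^2)/(5*(k^2+1)^2)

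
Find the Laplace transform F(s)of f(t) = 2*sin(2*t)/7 4/(7*(s^2 + 4))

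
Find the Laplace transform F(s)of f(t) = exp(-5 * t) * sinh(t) 1/((s + 5)^2-1)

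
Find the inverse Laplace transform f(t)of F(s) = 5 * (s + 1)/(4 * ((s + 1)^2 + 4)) 5 * exp(-t) * cos(2 * t)/4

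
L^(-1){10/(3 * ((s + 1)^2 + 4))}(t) 5 * exp(-t) * sin(2 * t)/3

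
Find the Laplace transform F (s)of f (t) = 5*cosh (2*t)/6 5*s/ (6*(s^2 - 4))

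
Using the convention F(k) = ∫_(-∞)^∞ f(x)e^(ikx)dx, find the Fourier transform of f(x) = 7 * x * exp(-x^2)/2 7 * I * sqrt(pi) * k * exp(-k^2/4)/4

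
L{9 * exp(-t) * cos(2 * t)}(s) 9 * (s + 1)/((s + 1)^2 + 4)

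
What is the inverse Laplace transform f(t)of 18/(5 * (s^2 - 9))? 6 * sinh(3 * t)/5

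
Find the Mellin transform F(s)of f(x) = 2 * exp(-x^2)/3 gamma(s/2)/3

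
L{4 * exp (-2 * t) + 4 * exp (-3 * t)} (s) 4/ (s + 3) + 4/ (s + 2)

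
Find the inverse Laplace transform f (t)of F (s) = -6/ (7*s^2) -6*t/7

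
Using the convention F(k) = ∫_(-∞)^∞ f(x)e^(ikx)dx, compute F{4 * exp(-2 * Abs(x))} 16/(k^2 + 4)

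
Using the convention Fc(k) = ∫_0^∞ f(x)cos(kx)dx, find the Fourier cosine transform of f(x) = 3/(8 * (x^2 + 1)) 3 * pi * exp(-k)/16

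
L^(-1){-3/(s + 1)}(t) -3*exp(-t)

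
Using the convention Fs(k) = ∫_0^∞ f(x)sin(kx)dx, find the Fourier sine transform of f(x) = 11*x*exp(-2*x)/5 44*k/(5*(k^2 + 4)^2)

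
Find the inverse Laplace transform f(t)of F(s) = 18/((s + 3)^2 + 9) 6 * exp(-3 * t) * sin(3 * t)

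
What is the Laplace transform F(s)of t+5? s^(-2)+5/s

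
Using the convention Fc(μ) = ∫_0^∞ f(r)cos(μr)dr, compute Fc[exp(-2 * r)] 2/(μ^2+4)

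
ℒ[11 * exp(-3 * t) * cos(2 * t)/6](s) 11 * (s + 3)/(6 * ((s + 3)^2 + 4))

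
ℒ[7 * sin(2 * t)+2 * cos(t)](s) 14/(s^2+4)+2 * s/(s^2+1)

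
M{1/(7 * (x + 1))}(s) pi * csc(pi * s)/7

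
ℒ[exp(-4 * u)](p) 1/(p + 4) 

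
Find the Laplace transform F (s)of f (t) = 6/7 6/ (7 * s)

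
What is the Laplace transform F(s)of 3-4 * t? 3/s - 4/s^2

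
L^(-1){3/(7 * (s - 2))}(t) 3 * exp(2 * t)/7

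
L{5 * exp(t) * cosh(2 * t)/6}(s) 5 * (s - 1)/(6 * ((s - 1)^2 - 4))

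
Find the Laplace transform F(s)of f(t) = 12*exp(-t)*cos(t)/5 12*(s + 1)/(5*((s + 1)^2 + 1))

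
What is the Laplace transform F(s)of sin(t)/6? 1/(6 * (s^2 + 1))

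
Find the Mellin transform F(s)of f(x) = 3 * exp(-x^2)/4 3 * gamma(s/2)/8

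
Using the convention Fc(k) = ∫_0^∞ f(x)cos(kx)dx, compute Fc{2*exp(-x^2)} sqrt(pi)*exp(-k^2/4)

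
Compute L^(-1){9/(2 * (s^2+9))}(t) 3 * sin(3 * t)/2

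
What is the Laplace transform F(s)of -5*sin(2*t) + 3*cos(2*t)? 3*s/(s^2 + 4) - 10/(s^2 + 4)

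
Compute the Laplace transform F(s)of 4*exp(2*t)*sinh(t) 4/((s - 2)^2 - 1)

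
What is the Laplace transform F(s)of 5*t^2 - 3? 10/s^3 - 3/s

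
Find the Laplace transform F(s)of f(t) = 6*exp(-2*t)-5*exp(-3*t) 6/(s + 2)-5/(s + 3)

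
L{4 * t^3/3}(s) 8/s^4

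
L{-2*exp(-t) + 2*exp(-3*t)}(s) 2/(s + 3)-2/(s + 1)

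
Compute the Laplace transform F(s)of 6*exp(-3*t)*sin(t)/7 6/(7*((s + 3)^2 + 1))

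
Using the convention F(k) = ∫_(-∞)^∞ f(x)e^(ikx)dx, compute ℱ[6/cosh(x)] 6 * pi/cosh(pi * k/2)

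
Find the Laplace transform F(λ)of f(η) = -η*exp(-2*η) -1/(λ + 2)^2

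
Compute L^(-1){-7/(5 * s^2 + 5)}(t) -7 * sin(t)/5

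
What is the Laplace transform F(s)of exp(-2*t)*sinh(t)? 1/((s + 2)^2 - 1)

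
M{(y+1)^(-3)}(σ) pi * (σ - 2) * (σ - 1)/(2 * sin(pi * σ))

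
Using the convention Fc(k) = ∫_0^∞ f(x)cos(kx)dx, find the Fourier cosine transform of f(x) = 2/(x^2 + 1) pi*exp(-k)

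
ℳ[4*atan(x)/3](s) -2*pi*sec(pi*s/2)/(3*s)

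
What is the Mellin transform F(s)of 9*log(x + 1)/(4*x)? -9*pi*csc(pi*s)/(4*s - 4)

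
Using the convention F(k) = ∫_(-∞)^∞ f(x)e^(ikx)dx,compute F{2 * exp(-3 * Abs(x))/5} 12/(5 * (k^2 + 9))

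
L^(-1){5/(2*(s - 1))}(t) 5*exp(t)/2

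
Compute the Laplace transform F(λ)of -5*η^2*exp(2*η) -10/(λ - 2)^3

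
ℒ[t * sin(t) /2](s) s/(s^2 + 1) ^2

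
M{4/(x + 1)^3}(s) 2*pi*(s - 2)*(s - 1)/sin(pi*s)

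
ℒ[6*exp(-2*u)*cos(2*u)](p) 6*(p + 2)/((p + 2)^2 + 4)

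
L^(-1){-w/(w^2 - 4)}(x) -cosh(2 * x)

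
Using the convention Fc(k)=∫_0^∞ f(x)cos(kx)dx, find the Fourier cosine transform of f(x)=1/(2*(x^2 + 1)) pi*exp(-k)/4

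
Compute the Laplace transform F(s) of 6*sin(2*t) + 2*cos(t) 12/(s^2 + 4) + 2*s/(s^2 + 1) 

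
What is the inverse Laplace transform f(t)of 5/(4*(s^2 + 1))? 5*sin(t)/4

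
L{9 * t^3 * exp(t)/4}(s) 27/(2 * (s - 1)^4)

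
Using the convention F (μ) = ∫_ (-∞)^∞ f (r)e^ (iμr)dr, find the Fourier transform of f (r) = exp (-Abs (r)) 2/ (μ^2 + 1)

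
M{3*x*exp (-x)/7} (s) 3*gamma (s + 1)/7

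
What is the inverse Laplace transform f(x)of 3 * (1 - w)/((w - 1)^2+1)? -3 * exp(x) * cos(x)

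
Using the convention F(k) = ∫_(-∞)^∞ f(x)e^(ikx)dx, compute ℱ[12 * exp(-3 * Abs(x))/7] 72/(7 * (k^2+9))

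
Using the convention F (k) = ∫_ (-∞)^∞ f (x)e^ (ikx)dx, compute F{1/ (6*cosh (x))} pi/ (6*cosh (pi*k/2))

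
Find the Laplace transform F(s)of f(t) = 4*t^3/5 24/(5*s^4)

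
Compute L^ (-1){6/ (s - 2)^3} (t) 3*t^2*exp (2*t)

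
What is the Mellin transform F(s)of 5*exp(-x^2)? 5*gamma(s/2)/2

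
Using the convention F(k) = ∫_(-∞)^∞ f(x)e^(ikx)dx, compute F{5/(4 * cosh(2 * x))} 5 * pi/(8 * cosh(pi * k/4))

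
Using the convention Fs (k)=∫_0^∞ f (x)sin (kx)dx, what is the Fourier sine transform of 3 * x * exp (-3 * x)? 18 * k/ (k^2 + 9)^2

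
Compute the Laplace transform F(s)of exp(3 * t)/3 1/(3 * (s - 3))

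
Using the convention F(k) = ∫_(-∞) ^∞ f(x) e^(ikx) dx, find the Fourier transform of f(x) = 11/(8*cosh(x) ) 11*pi/(8*cosh(pi*k/2) ) 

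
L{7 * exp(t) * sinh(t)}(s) 7/(s * (s - 2))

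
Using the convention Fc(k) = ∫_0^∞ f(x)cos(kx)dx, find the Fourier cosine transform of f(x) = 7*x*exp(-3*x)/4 7*(9 - k^2)/(4*(k^2 + 9)^2)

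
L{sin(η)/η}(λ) atan(1/λ)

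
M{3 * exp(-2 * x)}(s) 3 * gamma(s)/2^s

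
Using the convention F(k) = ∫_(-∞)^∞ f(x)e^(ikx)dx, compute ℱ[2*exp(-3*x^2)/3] 2*sqrt(3)*sqrt(pi)*exp(-k^2/12)/9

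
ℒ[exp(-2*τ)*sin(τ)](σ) 1/((σ + 2)^2 + 1)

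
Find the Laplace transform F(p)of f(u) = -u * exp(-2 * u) -1/(p + 2)^2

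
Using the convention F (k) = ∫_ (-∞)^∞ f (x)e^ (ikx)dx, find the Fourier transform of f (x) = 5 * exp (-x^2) 5 * sqrt (pi) * exp (-k^2/4)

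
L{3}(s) 3/s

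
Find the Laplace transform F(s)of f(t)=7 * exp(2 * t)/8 7/(8 * (s - 2))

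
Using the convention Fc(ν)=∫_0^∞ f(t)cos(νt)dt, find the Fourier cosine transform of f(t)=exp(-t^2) sqrt(pi)*exp(-ν^2/4)/2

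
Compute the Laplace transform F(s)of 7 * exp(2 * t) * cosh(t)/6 7 * (s - 2)/(6 * ((s - 2)^2 - 1))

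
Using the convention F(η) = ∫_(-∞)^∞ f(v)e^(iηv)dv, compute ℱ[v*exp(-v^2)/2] I*sqrt(pi)*η*exp(-η^2/4)/4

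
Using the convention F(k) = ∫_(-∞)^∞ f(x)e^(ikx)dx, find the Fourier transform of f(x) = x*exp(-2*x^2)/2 sqrt(2)*I*sqrt(pi)*k*exp(-k^2/8)/16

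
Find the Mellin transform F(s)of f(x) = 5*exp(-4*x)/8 5*gamma(s)/(8*2^(2*s))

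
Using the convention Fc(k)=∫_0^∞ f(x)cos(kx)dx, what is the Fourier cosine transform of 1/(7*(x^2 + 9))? pi*exp(-3*k)/42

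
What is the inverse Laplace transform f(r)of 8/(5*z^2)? 8*r/5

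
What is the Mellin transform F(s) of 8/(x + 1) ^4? 4*gamma(s)*gamma(4 - s) /3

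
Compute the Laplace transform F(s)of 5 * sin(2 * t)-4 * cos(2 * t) 10/(s^2 + 4)-4 * s/(s^2 + 4)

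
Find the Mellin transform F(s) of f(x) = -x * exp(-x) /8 -gamma(s + 1) /8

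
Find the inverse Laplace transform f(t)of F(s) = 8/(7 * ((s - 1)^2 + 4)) 4 * exp(t) * sin(2 * t)/7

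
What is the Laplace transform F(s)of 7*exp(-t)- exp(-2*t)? 7/(s + 1) - 1/(s + 2)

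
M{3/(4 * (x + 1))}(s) 3 * pi * csc(pi * s)/4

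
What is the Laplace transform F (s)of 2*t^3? 12/s^4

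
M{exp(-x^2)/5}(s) gamma(s/2)/10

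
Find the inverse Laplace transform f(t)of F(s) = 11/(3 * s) 11/3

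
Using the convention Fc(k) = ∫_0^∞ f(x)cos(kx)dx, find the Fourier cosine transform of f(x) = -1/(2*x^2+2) -pi*exp(-k)/4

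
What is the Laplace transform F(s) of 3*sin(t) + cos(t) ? s/(s^2 + 1) + 3/(s^2 + 1) 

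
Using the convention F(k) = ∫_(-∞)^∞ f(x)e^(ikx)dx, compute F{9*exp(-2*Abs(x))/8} 9/(2*(k^2 + 4))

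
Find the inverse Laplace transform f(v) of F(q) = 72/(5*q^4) 12*v^3/5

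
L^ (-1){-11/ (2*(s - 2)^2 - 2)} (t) -11*exp (2*t)*sinh (t)/2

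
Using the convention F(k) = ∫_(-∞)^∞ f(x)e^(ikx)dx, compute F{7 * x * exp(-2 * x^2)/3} 7 * sqrt(2) * I * sqrt(pi) * k * exp(-k^2/8)/24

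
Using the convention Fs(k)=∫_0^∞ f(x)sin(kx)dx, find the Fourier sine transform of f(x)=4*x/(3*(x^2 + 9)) 2*pi*exp(-3*k)/3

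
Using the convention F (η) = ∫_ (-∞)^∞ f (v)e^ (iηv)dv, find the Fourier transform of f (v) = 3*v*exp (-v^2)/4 3*I*sqrt (pi)*η*exp (-η^2/4)/8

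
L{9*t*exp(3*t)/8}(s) 9/(8*(s - 3)^2)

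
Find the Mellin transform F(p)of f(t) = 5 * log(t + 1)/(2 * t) -5 * pi * csc(pi * p)/(2 * p - 2)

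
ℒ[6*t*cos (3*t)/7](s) 6*(s^2-9)/ (7*(s^2+9)^2)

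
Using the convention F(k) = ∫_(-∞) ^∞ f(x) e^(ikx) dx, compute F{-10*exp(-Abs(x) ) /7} -20/(7*k^2 + 7) 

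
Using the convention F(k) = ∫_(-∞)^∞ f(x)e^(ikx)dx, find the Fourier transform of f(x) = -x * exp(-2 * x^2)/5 -sqrt(2) * I * sqrt(pi) * k * exp(-k^2/8)/40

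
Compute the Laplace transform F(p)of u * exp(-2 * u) (p + 2)^(-2)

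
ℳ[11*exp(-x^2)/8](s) 11*gamma(s/2)/16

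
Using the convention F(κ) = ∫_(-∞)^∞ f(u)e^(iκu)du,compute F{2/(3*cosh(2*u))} pi/(3*cosh(pi*κ/4))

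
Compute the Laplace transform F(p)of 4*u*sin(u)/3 8*p/(3*(p^2 + 1)^2)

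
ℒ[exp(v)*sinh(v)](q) 1/(q*(q - 2))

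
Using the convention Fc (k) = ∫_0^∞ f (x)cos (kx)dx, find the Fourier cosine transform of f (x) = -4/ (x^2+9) -2 * pi * exp (-3 * k)/3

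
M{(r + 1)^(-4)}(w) gamma(w) * gamma(4 - w)/6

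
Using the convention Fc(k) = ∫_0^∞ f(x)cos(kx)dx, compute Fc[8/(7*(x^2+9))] 4*pi*exp(-3*k)/21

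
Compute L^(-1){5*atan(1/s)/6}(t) 5*sin(t)/(6*t)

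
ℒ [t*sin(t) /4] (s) s/(2*(s^2 + 1) ^2) 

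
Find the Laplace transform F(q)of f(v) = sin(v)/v atan(1/q)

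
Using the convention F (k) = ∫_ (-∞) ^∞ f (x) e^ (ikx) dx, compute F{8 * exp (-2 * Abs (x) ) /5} 32/ (5 * (k^2 + 4) ) 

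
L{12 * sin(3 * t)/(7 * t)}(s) 12 * atan(3/s)/7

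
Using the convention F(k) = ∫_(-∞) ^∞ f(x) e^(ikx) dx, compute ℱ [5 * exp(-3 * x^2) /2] 5 * sqrt(3) * sqrt(pi) * exp(-k^2/12) /6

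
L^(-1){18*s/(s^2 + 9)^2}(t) 3*t*sin(3*t)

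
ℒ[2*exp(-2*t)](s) 2/(s+2)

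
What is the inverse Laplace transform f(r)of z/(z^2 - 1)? cosh(r)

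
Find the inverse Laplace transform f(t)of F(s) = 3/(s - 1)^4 t^3*exp(t)/2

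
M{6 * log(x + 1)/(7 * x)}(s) -6 * pi * csc(pi * s)/(7 * s - 7)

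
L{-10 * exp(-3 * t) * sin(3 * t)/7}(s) -30/(7 * (s + 3)^2 + 63)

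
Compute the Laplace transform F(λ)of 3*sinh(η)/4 3/(4*(λ^2 - 1))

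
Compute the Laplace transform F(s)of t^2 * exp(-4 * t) 2/(s + 4)^3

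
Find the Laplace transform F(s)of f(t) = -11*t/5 -11/(5*s^2)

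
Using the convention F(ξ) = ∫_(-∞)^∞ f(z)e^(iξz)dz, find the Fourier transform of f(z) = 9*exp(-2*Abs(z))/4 9/(ξ^2 + 4)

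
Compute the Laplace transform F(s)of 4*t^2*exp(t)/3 8/(3*(s - 1)^3)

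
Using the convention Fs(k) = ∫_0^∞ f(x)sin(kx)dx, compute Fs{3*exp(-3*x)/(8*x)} 3*atan(k/3)/8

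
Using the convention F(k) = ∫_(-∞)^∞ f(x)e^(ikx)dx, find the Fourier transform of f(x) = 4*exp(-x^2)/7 4*sqrt(pi)*exp(-k^2/4)/7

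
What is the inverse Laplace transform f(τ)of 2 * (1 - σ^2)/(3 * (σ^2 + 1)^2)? -2 * τ * cos(τ)/3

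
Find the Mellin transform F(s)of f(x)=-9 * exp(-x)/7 -9 * gamma(s)/7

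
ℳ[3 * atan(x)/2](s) -3 * pi * sec(pi * s/2)/(4 * s)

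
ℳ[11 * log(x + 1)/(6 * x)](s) -11 * pi * csc(pi * s)/(6 * s - 6)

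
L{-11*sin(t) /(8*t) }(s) -11*atan(1/s) /8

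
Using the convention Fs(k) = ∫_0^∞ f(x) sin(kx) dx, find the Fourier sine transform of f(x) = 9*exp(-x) 9*k/(k^2 + 1) 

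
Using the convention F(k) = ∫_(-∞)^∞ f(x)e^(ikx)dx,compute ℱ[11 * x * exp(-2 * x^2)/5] 11 * sqrt(2) * I * sqrt(pi) * k * exp(-k^2/8)/40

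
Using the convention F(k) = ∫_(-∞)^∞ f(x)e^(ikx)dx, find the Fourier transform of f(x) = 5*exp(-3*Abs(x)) 30/(k^2 + 9)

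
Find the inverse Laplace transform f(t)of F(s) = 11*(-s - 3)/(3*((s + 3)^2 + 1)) -11*exp(-3*t)*cos(t)/3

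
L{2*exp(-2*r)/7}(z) 2/(7*(z + 2))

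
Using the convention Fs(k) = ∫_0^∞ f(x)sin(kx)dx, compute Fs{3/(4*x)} 3*pi/8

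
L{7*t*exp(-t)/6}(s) 7/(6*(s + 1)^2)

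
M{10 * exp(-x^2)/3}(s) 5 * gamma(s/2)/3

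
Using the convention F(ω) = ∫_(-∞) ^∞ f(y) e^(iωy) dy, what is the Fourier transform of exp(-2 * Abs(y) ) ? 4/(ω^2 + 4) 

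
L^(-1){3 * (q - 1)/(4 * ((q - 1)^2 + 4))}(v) 3 * exp(v) * cos(2 * v)/4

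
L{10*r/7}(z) 10/(7*z^2)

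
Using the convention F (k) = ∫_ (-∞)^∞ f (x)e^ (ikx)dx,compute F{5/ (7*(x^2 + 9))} 5*pi*exp (-3*Abs (k))/21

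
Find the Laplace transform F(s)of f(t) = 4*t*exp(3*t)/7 4/(7*(s - 3)^2)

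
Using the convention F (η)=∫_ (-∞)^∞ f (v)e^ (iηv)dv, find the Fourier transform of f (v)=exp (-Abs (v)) 2/ (η^2 + 1)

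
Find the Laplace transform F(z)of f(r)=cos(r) z/(z^2 + 1)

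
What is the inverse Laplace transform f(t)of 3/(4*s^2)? 3*t/4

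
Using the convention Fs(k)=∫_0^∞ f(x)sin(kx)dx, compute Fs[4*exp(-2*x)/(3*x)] 4*atan(k/2)/3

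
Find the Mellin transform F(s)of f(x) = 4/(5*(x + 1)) 4*pi*csc(pi*s)/5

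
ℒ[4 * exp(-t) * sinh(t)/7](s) 4/(7 * s * (s+2))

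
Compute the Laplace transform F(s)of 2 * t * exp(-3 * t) 2/(s + 3)^2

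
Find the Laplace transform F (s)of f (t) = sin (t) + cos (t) s/ (s^2 + 1) + 1/ (s^2 + 1)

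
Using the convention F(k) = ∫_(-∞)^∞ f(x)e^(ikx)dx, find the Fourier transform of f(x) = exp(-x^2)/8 sqrt(pi) * exp(-k^2/4)/8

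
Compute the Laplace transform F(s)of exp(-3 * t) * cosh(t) (s + 3)/((s + 3)^2 - 1)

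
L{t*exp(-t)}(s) (s + 1)^(-2)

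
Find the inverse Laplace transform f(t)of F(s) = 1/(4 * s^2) t/4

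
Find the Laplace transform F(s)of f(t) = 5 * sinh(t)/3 5/(3 * (s^2 - 1))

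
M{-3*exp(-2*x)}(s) -3*gamma(s)/2^s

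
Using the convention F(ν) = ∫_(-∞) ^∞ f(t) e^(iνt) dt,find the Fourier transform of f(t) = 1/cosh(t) pi/cosh(pi * ν/2) 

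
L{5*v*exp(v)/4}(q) 5/(4*(q - 1)^2)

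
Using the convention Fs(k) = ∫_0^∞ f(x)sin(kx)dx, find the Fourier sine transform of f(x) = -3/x -3*pi/2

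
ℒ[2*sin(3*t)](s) 6/(s^2+9)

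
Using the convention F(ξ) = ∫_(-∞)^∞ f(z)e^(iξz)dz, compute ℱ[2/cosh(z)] 2*pi/cosh(pi*ξ/2)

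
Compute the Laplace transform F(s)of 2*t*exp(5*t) 2/(s - 5)^2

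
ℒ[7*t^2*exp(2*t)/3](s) 14/(3*(s - 2)^3)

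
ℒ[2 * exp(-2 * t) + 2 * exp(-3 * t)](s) 2/(s + 3) + 2/(s + 2)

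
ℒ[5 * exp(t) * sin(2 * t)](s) 10/((s - 1) ^2 + 4) 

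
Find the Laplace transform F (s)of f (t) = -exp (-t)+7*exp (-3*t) 7/ (s+3) - 1/ (s+1)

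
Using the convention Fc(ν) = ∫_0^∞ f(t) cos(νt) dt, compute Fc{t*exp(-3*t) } (9 - ν^2) /(ν^2 + 9) ^2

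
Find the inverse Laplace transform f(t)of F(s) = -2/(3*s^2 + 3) -2*sin(t)/3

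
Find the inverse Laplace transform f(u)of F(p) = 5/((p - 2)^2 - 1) 5*exp(2*u)*sinh(u)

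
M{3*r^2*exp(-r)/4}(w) 3*gamma(w+2)/4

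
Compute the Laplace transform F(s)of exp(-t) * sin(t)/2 1/(2 * ((s + 1)^2 + 1))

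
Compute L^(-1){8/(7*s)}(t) 8/7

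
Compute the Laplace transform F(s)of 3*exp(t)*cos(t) 3*(s - 1)/((s - 1)^2 + 1)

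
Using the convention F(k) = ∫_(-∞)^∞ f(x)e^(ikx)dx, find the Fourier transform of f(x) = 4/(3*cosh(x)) 4*pi/(3*cosh(pi*k/2))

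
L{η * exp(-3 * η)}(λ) (λ+3)^(-2)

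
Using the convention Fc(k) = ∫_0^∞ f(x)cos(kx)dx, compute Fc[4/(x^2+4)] pi*exp(-2*k)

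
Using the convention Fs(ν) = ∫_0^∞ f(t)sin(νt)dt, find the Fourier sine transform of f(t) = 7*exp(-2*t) 7*ν/(ν^2+4)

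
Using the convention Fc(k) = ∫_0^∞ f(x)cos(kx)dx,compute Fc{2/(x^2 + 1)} pi * exp(-k)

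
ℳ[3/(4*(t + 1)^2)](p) -3*pi*(p - 1)/(4*sin(pi*p))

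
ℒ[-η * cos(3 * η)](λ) (9 - λ^2)/(λ^2 + 9)^2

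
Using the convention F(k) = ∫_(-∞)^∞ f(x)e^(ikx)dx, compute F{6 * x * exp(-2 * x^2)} 3 * sqrt(2) * I * sqrt(pi) * k * exp(-k^2/8)/4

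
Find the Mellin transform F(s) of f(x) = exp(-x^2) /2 gamma(s/2) /4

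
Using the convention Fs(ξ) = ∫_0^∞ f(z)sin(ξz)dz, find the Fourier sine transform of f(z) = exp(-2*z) ξ/(ξ^2 + 4)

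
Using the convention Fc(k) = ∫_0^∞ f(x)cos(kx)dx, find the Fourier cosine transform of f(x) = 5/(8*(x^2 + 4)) 5*pi*exp(-2*k)/32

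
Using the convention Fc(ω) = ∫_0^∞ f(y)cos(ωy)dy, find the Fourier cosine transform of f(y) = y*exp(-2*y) (4 - ω^2)/(ω^2 + 4)^2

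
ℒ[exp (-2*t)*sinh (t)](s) 1/ ( (s+2)^2 - 1)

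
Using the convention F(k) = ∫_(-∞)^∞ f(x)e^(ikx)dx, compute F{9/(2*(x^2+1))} 9*pi*exp(-Abs(k))/2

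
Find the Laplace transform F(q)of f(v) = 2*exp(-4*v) 2/(q + 4)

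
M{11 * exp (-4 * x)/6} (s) 11 * gamma (s)/ (6 * 2^ (2 * s))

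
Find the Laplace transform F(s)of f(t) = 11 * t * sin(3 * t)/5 66 * s/(5 * (s^2+9)^2)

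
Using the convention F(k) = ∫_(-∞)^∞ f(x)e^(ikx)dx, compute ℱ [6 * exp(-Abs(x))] 12/(k^2 + 1)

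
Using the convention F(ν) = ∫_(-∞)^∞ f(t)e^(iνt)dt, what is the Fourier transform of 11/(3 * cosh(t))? 11 * pi/(3 * cosh(pi * ν/2))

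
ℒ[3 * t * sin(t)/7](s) 6 * s/(7 * (s^2 + 1)^2)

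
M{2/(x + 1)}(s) 2*pi*csc(pi*s)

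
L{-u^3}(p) -6/p^4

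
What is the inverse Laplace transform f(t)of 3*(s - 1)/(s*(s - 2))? 3*exp(t)*cosh(t)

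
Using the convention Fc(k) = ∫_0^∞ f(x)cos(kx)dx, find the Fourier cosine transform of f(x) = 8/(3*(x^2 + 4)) 2*pi*exp(-2*k)/3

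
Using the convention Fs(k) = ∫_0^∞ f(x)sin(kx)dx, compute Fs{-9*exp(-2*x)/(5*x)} -9*atan(k/2)/5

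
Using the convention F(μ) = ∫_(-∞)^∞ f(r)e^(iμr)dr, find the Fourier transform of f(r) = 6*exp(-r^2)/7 6*sqrt(pi)*exp(-μ^2/4)/7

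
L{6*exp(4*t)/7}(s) 6/(7*(s - 4))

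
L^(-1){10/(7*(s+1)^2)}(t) 10*t*exp(-t)/7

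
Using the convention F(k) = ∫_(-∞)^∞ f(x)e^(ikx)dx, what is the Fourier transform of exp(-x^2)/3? sqrt(pi)*exp(-k^2/4)/3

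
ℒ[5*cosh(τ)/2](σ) 5*σ/(2*(σ^2 - 1))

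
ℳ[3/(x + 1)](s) 3*pi*csc(pi*s)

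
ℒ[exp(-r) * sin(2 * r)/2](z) 1/((z + 1)^2 + 4)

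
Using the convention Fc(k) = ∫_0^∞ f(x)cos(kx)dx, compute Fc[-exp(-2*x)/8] -1/(4*k^2 + 16)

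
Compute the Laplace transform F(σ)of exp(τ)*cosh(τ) (σ - 1)/(σ*(σ - 2))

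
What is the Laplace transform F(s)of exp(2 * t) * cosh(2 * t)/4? (s - 2)/(4 * s * (s - 4))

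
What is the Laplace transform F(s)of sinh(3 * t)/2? 3/(2 * (s^2 - 9))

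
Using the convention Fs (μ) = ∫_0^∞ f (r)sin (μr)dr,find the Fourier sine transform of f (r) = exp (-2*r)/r atan (μ/2)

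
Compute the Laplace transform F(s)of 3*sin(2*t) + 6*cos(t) 6*s/(s^2 + 1) + 6/(s^2 + 4)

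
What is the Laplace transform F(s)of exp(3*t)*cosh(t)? (s - 3)/((s - 3)^2 - 1)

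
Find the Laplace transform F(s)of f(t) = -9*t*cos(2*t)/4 9*(4 - s^2)/(4*(s^2 + 4)^2)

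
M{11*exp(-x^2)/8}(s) 11*gamma(s/2)/16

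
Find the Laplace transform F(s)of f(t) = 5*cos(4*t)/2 5*s/(2*(s^2 + 16))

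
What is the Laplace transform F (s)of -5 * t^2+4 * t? 4/s^2 - 10/s^3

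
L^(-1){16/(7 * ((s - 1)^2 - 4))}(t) 8 * exp(t) * sinh(2 * t)/7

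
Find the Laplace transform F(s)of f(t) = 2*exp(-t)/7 2/(7*(s + 1))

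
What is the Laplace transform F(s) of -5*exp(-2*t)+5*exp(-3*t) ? 5/(s+3) - 5/(s+2) 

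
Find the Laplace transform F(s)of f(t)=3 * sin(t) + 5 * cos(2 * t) 3/(s^2 + 1) + 5 * s/(s^2 + 4)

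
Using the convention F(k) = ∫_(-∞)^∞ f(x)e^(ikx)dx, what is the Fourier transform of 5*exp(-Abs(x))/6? 5/(3*(k^2 + 1))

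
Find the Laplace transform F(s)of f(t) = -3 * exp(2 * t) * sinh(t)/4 -3/(4 * (s - 2)^2 - 4)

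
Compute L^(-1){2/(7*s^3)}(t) t^2/7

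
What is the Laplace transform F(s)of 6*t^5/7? 720/(7*s^6)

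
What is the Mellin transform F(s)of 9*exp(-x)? 9*gamma(s)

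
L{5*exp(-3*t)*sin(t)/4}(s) 5/(4*((s + 3)^2 + 1))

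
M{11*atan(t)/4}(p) -11*pi*sec(pi*p/2)/(8*p)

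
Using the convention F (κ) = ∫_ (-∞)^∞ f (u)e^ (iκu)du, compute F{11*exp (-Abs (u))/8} 11/ (4*(κ^2 + 1))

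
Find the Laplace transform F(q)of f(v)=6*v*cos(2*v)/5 6*(q^2 - 4)/(5*(q^2 + 4)^2)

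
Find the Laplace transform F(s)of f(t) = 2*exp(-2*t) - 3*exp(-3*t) 2/(s + 2) - 3/(s + 3)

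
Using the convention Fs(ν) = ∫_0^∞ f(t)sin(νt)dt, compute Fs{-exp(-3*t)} -ν/(ν^2 + 9)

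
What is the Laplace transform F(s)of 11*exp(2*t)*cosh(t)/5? 11*(s - 2)/(5*((s - 2)^2-1))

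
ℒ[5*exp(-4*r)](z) 5/(z+4)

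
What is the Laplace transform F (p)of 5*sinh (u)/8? 5/ (8*(p^2 - 1))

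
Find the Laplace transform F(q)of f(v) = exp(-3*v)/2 1/(2*(q + 3))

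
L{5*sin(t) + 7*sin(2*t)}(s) 14/(s^2 + 4) + 5/(s^2 + 1)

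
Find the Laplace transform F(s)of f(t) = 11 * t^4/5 264/(5 * s^5)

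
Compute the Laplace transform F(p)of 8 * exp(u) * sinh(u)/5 8/(5 * p * (p - 2))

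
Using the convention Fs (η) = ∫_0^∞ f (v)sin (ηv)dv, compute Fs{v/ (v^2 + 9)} pi*exp (-3*η)/2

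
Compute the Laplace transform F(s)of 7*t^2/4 7/(2*s^3)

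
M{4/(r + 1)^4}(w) 2 * gamma(w) * gamma(4 - w)/3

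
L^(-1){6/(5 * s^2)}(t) 6 * t/5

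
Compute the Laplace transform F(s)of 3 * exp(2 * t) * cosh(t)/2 3 * (s - 2)/(2 * ((s - 2)^2 - 1))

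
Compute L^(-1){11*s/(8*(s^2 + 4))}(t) 11*cos(2*t)/8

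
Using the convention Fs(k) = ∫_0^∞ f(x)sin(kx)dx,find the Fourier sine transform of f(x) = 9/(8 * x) 9 * pi/16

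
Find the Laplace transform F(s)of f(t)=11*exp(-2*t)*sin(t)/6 11/(6*((s + 2)^2 + 1))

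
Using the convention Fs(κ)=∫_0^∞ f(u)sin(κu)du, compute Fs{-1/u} -pi/2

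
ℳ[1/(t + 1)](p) pi*csc(pi*p)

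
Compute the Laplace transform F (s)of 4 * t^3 24/s^4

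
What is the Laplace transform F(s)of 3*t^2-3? 6/s^3-3/s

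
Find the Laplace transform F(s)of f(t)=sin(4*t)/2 2/(s^2+16)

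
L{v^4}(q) 24/q^5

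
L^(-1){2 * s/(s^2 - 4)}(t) 2 * cosh(2 * t)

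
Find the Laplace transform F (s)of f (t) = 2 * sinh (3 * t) 6/ (s^2 - 9)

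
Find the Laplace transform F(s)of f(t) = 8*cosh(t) 8*s/(s^2 - 1)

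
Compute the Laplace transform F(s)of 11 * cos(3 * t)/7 11 * s/(7 * (s^2 + 9))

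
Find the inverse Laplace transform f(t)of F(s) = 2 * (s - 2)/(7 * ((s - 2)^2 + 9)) 2 * exp(2 * t) * cos(3 * t)/7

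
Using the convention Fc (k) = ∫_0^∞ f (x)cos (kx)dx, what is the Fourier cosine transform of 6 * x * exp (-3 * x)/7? 6 * (9 - k^2)/ (7 * (k^2+9)^2)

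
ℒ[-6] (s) -6/s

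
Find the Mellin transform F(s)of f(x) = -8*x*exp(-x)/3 -8*gamma(s + 1)/3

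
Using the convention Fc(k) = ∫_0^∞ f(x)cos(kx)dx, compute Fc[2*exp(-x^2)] sqrt(pi)*exp(-k^2/4)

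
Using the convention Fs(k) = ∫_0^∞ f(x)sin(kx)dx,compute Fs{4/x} 2*pi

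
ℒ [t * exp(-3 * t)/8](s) 1/(8 * (s + 3)^2)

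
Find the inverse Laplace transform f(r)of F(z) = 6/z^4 r^3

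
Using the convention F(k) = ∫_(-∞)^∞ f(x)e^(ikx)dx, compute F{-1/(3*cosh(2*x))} -pi/(6*cosh(pi*k/4))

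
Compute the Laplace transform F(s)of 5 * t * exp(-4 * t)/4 5/(4 * (s+4)^2)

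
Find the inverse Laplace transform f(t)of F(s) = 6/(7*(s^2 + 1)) 6*sin(t)/7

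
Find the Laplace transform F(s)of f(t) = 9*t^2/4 9/(2*s^3)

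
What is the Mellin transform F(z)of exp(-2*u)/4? gamma(z)/(4*2^z)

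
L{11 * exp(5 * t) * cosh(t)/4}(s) 11 * (s - 5)/(4 * ((s - 5)^2 - 1))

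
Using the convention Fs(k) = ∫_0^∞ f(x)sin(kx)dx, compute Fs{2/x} pi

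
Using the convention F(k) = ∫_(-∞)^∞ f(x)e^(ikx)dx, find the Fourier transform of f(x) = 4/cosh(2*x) 2*pi/cosh(pi*k/4)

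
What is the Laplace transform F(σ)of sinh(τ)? 1/(σ^2 - 1)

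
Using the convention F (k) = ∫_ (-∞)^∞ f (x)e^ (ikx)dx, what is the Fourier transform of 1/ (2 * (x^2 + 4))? pi * exp (-2 * Abs (k))/4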